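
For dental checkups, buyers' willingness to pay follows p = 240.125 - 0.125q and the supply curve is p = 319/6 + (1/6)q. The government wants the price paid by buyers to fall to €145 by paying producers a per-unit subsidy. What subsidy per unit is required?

Required subsidy s = €35 per unit

At a buyer price of 145, quantity demanded is 1921 − 8·145 = 761.
Sellers supply 761 only when they receive ps = 319/6 + (1/6)·761 = 180.
s = ps − pb = 180 − 145 = 35.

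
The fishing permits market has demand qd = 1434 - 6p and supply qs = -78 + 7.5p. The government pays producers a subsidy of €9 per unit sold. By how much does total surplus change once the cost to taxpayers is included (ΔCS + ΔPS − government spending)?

Pre-subsidy: 1434 - 6p = -78 + 7.5p gives p* = 112, q* = 762.
With the subsidy, sellers receive ps = pb + 9 for each unit, where pb is the price buyers pay.
Supply in terms of pb becomes qs = -78 + 7.5(pb + 9) = -10.5 + 7.5pb. Setting this equal to demand: 1434 - 6pb = -10.5 + 7.5pb, so pb = 107.
Sellers receive ps = 107 + 9 = 116; q' = 1434 − 6·107 = 792.
ΔCS = ½(762 + 792)(112 − 107) = 3885; ΔPS = ½(762 + 792)(116 − 112) = 3108.
Government spending = 9 × 792 = 7128.
Net change = 3885 + 3108 − 7128 = -135. The loss equals the DWL triangle ½·9·30.

Net change in total surplus = -€135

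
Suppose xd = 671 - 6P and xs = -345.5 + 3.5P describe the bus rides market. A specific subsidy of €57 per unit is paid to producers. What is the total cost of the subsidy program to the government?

Pre-subsidy: 671 - 6P = -345.5 + 3.5P gives P* = 107, x* = 29.
With the subsidy, sellers receive Ps = Pb + 57 for each unit, where Pb is the price buyers pay.
Supply in terms of Pb becomes xs = -345.5 + 3.5(Pb + 57) = -146 + 3.5Pb. Setting this equal to demand: 671 - 6Pb = -146 + 3.5Pb, so Pb = 86.
Sellers receive Ps = 86 + 57 = 143; x' = 671 − 6·86 = 155.
Government outlay = subsidy × quantity = 57 × 155 = 8835.

Government cost = €8835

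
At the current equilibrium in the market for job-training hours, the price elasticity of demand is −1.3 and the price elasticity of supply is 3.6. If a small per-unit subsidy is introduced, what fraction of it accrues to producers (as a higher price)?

For a small subsidy around the equilibrium, the benefit split depends on the relative slopes, which at a point are proportional to the elasticities.
Buyer share = εs/(εs + |εd|) = 3.6/(3.6 + 1.3) = 36/49; seller share = |εd|/(εs + |εd|) = 13/49.
So producers capture 13/49 of the subsidy.

Producer share = 13/49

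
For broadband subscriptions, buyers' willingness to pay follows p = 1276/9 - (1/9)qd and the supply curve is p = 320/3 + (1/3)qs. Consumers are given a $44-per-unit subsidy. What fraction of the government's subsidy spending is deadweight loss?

Pre-subsidy: 1276/9 - (1/9)q = 320/3 + (1/3)q gives q* = 79 and p* = 133.
With the rebate, buyers effectively pay pb = ps − 44, where ps is the price sellers receive.
On the curves, pb = 1276/9 - (1/9)q and ps = 320/3 + (1/3)q; the wedge ps − pb = 44 gives 320/3 + (1/3)q − (1276/9 - (1/9)q) = 44, so q' = 178.
Then pb = 1276/9 − (1/9)·178 = 122 and ps = 320/3 + (1/3)·178 = 166.
ΔCS = ½(79 + 178)(133 − 122) = 1413.5; ΔPS = ½(79 + 178)(166 − 133) = 4240.5.
Government spending = 44 × 178 = 7832.
DWL = ½ × 44 × (178 − 79) = 2178; fraction = 2178 / 7832 = 99/356.

DWL / government spending = 99/356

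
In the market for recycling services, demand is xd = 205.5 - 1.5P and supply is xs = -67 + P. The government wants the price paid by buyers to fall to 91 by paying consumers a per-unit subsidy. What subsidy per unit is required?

Required subsidy s = 45 per unit

At a buyer price of 91, quantity demanded is 205.5 − 1.5·91 = 69.
Sellers supply 69 only when they receive Ps with -67 + 1·Ps = 69, i.e. Ps = 136.
s = Ps − Pb = 136 − 91 = 45.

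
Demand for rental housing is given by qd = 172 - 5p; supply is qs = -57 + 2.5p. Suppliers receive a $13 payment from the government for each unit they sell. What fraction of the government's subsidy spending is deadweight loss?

DWL / government spending = 65/246

Pre-subsidy: 172 - 5p = -57 + 2.5p gives p* = 458/15, q* = 58/3.
With the subsidy, sellers receive ps = pb + 13 for each unit, where pb is the price buyers pay.
Supply in terms of pb becomes qs = -57 + 2.5(pb + 13) = -24.5 + 2.5pb. Setting this equal to demand: 172 - 5pb = -24.5 + 2.5pb, so pb = 26.2.
Sellers receive ps = 26.2 + 13 = 39.2; q' = 172 − 5·26.2 = 41.
ΔCS = ½(58/3 + 41)(458/15 − 26.2) = 2353/18; ΔPS = ½(58/3 + 41)(39.2 − 458/15) = 2353/9.
Government spending = 13 × 41 = 533.
DWL = ½ × 13 × (41 − 58/3) = 845/6; fraction = (845/6) / 533 = 65/246.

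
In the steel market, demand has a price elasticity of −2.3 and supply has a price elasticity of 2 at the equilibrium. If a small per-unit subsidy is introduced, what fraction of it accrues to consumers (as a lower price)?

For a small subsidy around the equilibrium, the benefit split depends on the relative slopes, which at a point are proportional to the elasticities.
Buyer share = εs/(εs + |εd|) = 2/(2 + 2.3) = 20/43; seller share = |εd|/(εs + |εd|) = 23/43.

Consumer share = 20/43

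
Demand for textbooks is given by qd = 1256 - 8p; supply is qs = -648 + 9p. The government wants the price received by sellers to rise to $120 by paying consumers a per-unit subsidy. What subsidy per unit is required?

At a seller price of 120, quantity supplied is -648 + 9·120 = 432.
Buyers absorb 432 only when they pay pb with 1256 − 8·pb = 432, i.e. pb = 103.
s = ps − pb = 120 − 103 = 17.

Required subsidy s = $17 per unit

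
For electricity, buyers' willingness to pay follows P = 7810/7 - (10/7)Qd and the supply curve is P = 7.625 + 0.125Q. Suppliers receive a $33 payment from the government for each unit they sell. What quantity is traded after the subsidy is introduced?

Q' = 63901/87

Pre-subsidy: 7810/7 - (10/7)Q = 7.625 + 0.125Q gives Q* = 62053/87 and P* = 8420/87.
With the subsidy, sellers receive Ps = Pb + 33 for each unit, where Pb is the price buyers pay.
On the curves, Pb = 7810/7 - (10/7)Q and Ps = 7.625 + 0.125Q; the wedge Ps − Pb = 33 gives 7.625 + 0.125Q − (7810/7 - (10/7)Q) = 33, so Q' = 63901/87.
Then Pb = 7810/7 − (10/7)·(63901/87) = 5780/87 and Ps = 7.625 + 0.125·(63901/87) = 8651/87.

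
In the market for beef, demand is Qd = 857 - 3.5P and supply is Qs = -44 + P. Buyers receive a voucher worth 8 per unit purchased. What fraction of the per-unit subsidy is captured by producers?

Producer share = 7/9

Pre-subsidy: 857 - 3.5P = -44 + P gives P* = 1802/9, Q* = 1406/9.
With the rebate, buyers effectively pay Pb = Ps − 8, where Ps is the price sellers receive.
Demand in terms of Ps becomes Qd = 857 − 3.5(Ps − 8) = 885 - 3.5Ps. Setting this equal to supply: 885 - 3.5Ps = -44 + Ps, so Ps = 1858/9.
Buyers pay Pb = 1858/9 − 8 = 1786/9; Q' = -44 + 1·(1858/9) = 1462/9.
Buyers' price falls by P* − Pb = 1802/9 − 1786/9 = 16/9; sellers' price rises by Ps − P* = 1858/9 − 1802/9 = 56/9.
So producers capture (56/9)/8 = 7/9 of each unit of subsidy.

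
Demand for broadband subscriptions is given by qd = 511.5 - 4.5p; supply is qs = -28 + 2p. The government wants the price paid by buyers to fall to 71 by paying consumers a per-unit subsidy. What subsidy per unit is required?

At a buyer price of 71, quantity demanded is 511.5 − 4.5·71 = 192.
Sellers supply 192 only when they receive ps with -28 + 2·ps = 192, i.e. ps = 110.
s = ps − pb = 110 − 71 = 39.

Required subsidy s = 39 per unit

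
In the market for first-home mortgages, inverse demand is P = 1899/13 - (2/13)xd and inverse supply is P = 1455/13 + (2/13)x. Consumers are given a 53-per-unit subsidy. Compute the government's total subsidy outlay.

Pre-subsidy: 1899/13 - (2/13)x = 1455/13 + (2/13)x gives x* = 111 and P* = 129.
With the rebate, buyers effectively pay Pb = Ps − 53, where Ps is the price sellers receive.
On the curves, Pb = 1899/13 - (2/13)x and Ps = 1455/13 + (2/13)x; the wedge Ps − Pb = 53 gives 1455/13 + (2/13)x − (1899/13 - (2/13)x) = 53, so x' = 283.25.
Then Pb = 1899/13 − (2/13)·283.25 = 102.5 and Ps = 1455/13 + (2/13)·283.25 = 155.5.
Government outlay = subsidy × quantity = 53 × 283.25 = 15012.25.

Government cost = 15012.25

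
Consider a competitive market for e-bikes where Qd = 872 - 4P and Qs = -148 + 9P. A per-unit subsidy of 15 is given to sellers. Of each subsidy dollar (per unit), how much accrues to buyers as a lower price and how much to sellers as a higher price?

Pre-subsidy: 872 - 4P = -148 + 9P gives P* = 1020/13, Q* = 7256/13.
With the subsidy, sellers receive Ps = Pb + 15 for each unit, where Pb is the price buyers pay.
Supply in terms of Pb becomes Qs = -148 + 9(Pb + 15) = -13 + 9Pb. Setting this equal to demand: 872 - 4Pb = -13 + 9Pb, so Pb = 885/13.
Sellers receive Ps = 885/13 + 15 = 1080/13; Q' = 872 − 4·(885/13) = 7796/13.
Buyers' price falls by P* − Pb = 1020/13 − 885/13 = 135/13; sellers' price rises by Ps − P* = 1080/13 − 1020/13 = 60/13.

Buyers gain 135/13 per unit; sellers gain 60/13 per unit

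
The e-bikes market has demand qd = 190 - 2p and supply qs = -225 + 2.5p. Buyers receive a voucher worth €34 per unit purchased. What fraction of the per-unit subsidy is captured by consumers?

Consumer share = 5/9

Pre-subsidy: 190 - 2p = -225 + 2.5p gives p* = 830/9, q* = 50/9.
With the rebate, buyers effectively pay pb = ps − 34, where ps is the price sellers receive.
Demand in terms of ps becomes qd = 190 − 2(ps − 34) = 258 - 2ps. Setting this equal to supply: 258 - 2ps = -225 + 2.5ps, so ps = 322/3.
Buyers pay pb = 322/3 − 34 = 220/3; q' = -225 + 2.5·(322/3) = 130/3.
Buyers' price falls by p* − pb = 830/9 − 220/3 = 170/9; sellers' price rises by ps − p* = 322/3 − 830/9 = 136/9.
So consumers capture (170/9)/34 = 5/9 of each unit of subsidy.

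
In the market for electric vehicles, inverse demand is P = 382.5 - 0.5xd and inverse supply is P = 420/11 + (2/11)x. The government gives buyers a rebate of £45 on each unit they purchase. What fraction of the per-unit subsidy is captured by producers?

Pre-subsidy: 382.5 - 0.5x = 420/11 + (2/11)x gives x* = 505 and P* = 130.
With the rebate, buyers effectively pay Pb = Ps − 45, where Ps is the price sellers receive.
On the curves, Pb = 382.5 - 0.5x and Ps = 420/11 + (2/11)x; the wedge Ps − Pb = 45 gives 420/11 + (2/11)x − (382.5 - 0.5x) = 45, so x' = 571.
Then Pb = 382.5 − 0.5·571 = 97 and Ps = 420/11 + (2/11)·571 = 142.
Buyers' price falls by P* − Pb = 130 − 97 = 33; sellers' price rises by Ps − P* = 142 − 130 = 12.
So producers capture 12/45 = 4/15 of each unit of subsidy.

Producer share = 4/15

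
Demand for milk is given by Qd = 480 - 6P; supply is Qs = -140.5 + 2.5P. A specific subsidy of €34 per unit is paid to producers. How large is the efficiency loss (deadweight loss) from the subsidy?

Deadweight loss = €1020

Pre-subsidy: 480 - 6P = -140.5 + 2.5P gives P* = 73, Q* = 42.
With the subsidy, sellers receive Ps = Pb + 34 for each unit, where Pb is the price buyers pay.
Supply in terms of Pb becomes Qs = -140.5 + 2.5(Pb + 34) = -55.5 + 2.5Pb. Setting this equal to demand: 480 - 6Pb = -55.5 + 2.5Pb, so Pb = 63.
Sellers receive Ps = 63 + 34 = 97; Q' = 480 − 6·63 = 102.
The subsidy expands output by 102 − 42 = 60 past the efficient level; on those units the gap between marginal cost and willingness to pay runs from 0 up to 34.
DWL = ½ × 34 × 60 = 1020.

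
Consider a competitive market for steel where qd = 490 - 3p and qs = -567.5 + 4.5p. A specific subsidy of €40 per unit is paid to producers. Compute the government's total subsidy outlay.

Government cost = €5560

Pre-subsidy: 490 - 3p = -567.5 + 4.5p gives p* = 141, q* = 67.
With the subsidy, sellers receive ps = pb + 40 for each unit, where pb is the price buyers pay.
Supply in terms of pb becomes qs = -567.5 + 4.5(pb + 40) = -387.5 + 4.5pb. Setting this equal to demand: 490 - 3pb = -387.5 + 4.5pb, so pb = 117.
Sellers receive ps = 117 + 40 = 157; q' = 490 − 3·117 = 139.
Government outlay = subsidy × quantity = 40 × 139 = 5560.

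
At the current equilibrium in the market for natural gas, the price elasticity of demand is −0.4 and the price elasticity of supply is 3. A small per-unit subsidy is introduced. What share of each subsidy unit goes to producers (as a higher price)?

For a small subsidy around the equilibrium, the benefit split depends on the relative slopes, which at a point are proportional to the elasticities.
Buyer share = εs/(εs + |εd|) = 3/(3 + 0.4) = 15/17; seller share = |εd|/(εs + |εd|) = 2/17.
So producers capture 2/17 of the subsidy.

Producer share = 2/17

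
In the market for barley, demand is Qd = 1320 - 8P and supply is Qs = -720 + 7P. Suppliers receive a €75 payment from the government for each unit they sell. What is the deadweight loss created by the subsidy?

Pre-subsidy: 1320 - 8P = -720 + 7P gives P* = 136, Q* = 232.
With the subsidy, sellers receive Ps = Pb + 75 for each unit, where Pb is the price buyers pay.
Supply in terms of Pb becomes Qs = -720 + 7(Pb + 75) = -195 + 7Pb. Setting this equal to demand: 1320 - 8Pb = -195 + 7Pb, so Pb = 101.
Sellers receive Ps = 101 + 75 = 176; Q' = 1320 − 8·101 = 512.
The subsidy expands output by 512 − 232 = 280 past the efficient level; on those units the gap between marginal cost and willingness to pay runs from 0 up to 75.
DWL = ½ × 75 × 280 = 10500.

Deadweight loss = €10500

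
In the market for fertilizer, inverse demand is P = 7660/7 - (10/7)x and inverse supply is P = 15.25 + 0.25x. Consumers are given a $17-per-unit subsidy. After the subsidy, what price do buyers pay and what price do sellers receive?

Buyers pay 7590/47; sellers receive 8389/47

Pre-subsidy: 7660/7 - (10/7)x = 15.25 + 0.25x gives x* = 30213/47 and P* = 8270/47.
With the rebate, buyers effectively pay Pb = Ps − 17, where Ps is the price sellers receive.
On the curves, Pb = 7660/7 - (10/7)x and Ps = 15.25 + 0.25x; the wedge Ps − Pb = 17 gives 15.25 + 0.25x − (7660/7 - (10/7)x) = 17, so x' = 30689/47.
Then Pb = 7660/7 − (10/7)·(30689/47) = 7590/47 and Ps = 15.25 + 0.25·(30689/47) = 8389/47.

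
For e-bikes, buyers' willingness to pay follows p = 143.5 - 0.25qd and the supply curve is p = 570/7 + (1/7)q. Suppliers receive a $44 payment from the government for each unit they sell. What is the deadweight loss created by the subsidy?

Deadweight loss = $2464

Pre-subsidy: 143.5 - 0.25q = 570/7 + (1/7)q gives q* = 158 and p* = 104.
With the subsidy, sellers receive ps = pb + 44 for each unit, where pb is the price buyers pay.
On the curves, pb = 143.5 - 0.25q and ps = 570/7 + (1/7)q; the wedge ps − pb = 44 gives 570/7 + (1/7)q − (143.5 - 0.25q) = 44, so q' = 270.
Then pb = 143.5 − 0.25·270 = 76 and ps = 570/7 + (1/7)·270 = 120.
The subsidy expands output by 270 − 158 = 112 past the efficient level; on those units the gap between marginal cost and willingness to pay runs from 0 up to 44.
DWL = ½ × 44 × 112 = 2464.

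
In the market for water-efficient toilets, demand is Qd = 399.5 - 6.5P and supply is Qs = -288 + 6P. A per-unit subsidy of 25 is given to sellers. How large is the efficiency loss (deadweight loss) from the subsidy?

Deadweight loss = 975

Pre-subsidy: 399.5 - 6.5P = -288 + 6P gives P* = 55, Q* = 42.
With the subsidy, sellers receive Ps = Pb + 25 for each unit, where Pb is the price buyers pay.
Supply in terms of Pb becomes Qs = -288 + 6(Pb + 25) = -138 + 6Pb. Setting this equal to demand: 399.5 - 6.5Pb = -138 + 6Pb, so Pb = 43.
Sellers receive Ps = 43 + 25 = 68; Q' = 399.5 − 6.5·43 = 120.
The subsidy expands output by 120 − 42 = 78 past the efficient level; on those units the gap between marginal cost and willingness to pay runs from 0 up to 25.
DWL = ½ × 25 × 78 = 975.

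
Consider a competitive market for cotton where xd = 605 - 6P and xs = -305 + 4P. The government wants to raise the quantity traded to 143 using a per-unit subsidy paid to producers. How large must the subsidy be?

Required subsidy s = 35 per unit

At x = 143, invert demand for the buyer price: Pb = (605 − 143)/6 = 77; invert supply for the seller price: Ps = (143 − (-305))/4 = 112.
The subsidy must fill the gap: s = Ps − Pb = 112 − 77 = 35.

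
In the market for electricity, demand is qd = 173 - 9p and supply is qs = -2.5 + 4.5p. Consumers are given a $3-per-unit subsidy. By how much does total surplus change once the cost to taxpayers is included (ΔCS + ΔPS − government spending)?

Pre-subsidy: 173 - 9p = -2.5 + 4.5p gives p* = 13, q* = 56.
With the rebate, buyers effectively pay pb = ps − 3, where ps is the price sellers receive.
Demand in terms of ps becomes qd = 173 − 9(ps − 3) = 200 - 9ps. Setting this equal to supply: 200 - 9ps = -2.5 + 4.5ps, so ps = 15.
Buyers pay pb = 15 − 3 = 12; q' = -2.5 + 4.5·15 = 65.
ΔCS = ½(56 + 65)(13 − 12) = 60.5; ΔPS = ½(56 + 65)(15 − 13) = 121.
Government spending = 3 × 65 = 195.
Net change = 60.5 + 121 − 195 = -13.5. The loss equals the DWL triangle ½·3·9.

Net change in total surplus = -$13.5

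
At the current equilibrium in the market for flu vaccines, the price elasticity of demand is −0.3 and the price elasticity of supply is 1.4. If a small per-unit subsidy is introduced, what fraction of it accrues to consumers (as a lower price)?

Consumer share = 14/17

For a small subsidy around the equilibrium, the benefit split depends on the relative slopes, which at a point are proportional to the elasticities.
Buyer share = εs/(εs + |εd|) = 1.4/(1.4 + 0.3) = 14/17; seller share = |εd|/(εs + |εd|) = 3/17.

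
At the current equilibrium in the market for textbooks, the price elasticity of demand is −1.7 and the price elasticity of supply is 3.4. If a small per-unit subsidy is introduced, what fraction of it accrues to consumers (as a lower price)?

For a small subsidy around the equilibrium, the benefit split depends on the relative slopes, which at a point are proportional to the elasticities.
Buyer share = εs/(εs + |εd|) = 3.4/(3.4 + 1.7) = 2/3; seller share = |εd|/(εs + |εd|) = 1/3.

Consumer share = 2/3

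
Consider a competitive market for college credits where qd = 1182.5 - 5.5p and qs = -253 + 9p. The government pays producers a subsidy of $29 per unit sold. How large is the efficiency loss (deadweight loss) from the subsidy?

Deadweight loss = $1435.5

Pre-subsidy: 1182.5 - 5.5p = -253 + 9p gives p* = 99, q* = 638.
With the subsidy, sellers receive ps = pb + 29 for each unit, where pb is the price buyers pay.
Supply in terms of pb becomes qs = -253 + 9(pb + 29) = 8 + 9pb. Setting this equal to demand: 1182.5 - 5.5pb = 8 + 9pb, so pb = 81.
Sellers receive ps = 81 + 29 = 110; q' = 1182.5 − 5.5·81 = 737.
The subsidy expands output by 737 − 638 = 99 past the efficient level; on those units the gap between marginal cost and willingness to pay runs from 0 up to 29.
DWL = ½ × 29 × 99 = 1435.5.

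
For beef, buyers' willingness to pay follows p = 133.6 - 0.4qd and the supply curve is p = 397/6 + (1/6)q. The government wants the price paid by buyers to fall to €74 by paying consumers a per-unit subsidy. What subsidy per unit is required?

At a buyer price of 74, quantity demanded is 334 − 2.5·74 = 149.
Sellers supply 149 only when they receive ps = 397/6 + (1/6)·149 = 91.
s = ps − pb = 91 − 74 = 17.

Required subsidy s = €17 per unit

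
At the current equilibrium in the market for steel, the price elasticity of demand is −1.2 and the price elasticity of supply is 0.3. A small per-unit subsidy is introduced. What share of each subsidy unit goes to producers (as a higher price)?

For a small subsidy around the equilibrium, the benefit split depends on the relative slopes, which at a point are proportional to the elasticities.
Buyer share = εs/(εs + |εd|) = 0.3/(0.3 + 1.2) = 0.2; seller share = |εd|/(εs + |εd|) = 0.8.
So producers capture 0.8 of the subsidy.

Producer share = 0.8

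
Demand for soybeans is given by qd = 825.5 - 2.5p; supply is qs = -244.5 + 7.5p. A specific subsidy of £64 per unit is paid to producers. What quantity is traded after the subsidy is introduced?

Pre-subsidy: 825.5 - 2.5p = -244.5 + 7.5p gives p* = 107, q* = 558.
With the subsidy, sellers receive ps = pb + 64 for each unit, where pb is the price buyers pay.
Supply in terms of pb becomes qs = -244.5 + 7.5(pb + 64) = 235.5 + 7.5pb. Setting this equal to demand: 825.5 - 2.5pb = 235.5 + 7.5pb, so pb = 59.
Sellers receive ps = 59 + 64 = 123; q' = 825.5 − 2.5·59 = 678.

q' = 678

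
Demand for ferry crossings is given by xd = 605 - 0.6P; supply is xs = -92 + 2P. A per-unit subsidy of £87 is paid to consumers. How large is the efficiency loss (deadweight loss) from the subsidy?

Pre-subsidy: 605 - 0.6P = -92 + 2P gives P* = 3485/13, x* = 5774/13.
With the rebate, buyers effectively pay Pb = Ps − 87, where Ps is the price sellers receive.
Demand in terms of Ps becomes xd = 605 − 0.6(Ps − 87) = 657.2 - 0.6Ps. Setting this equal to supply: 657.2 - 0.6Ps = -92 + 2Ps, so Ps = 3746/13.
Buyers pay Pb = 3746/13 − 87 = 2615/13; x' = -92 + 2·(3746/13) = 6296/13.
The subsidy expands output by 6296/13 − 5774/13 = 522/13 past the efficient level; on those units the gap between marginal cost and willingness to pay runs from 0 up to 87.
DWL = ½ × 87 × 522/13 = 22707/13.

Deadweight loss = 22707/13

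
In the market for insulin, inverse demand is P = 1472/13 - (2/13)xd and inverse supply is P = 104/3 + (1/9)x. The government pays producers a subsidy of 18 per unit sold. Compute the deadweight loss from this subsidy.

Pre-subsidy: 1472/13 - (2/13)x = 104/3 + (1/9)x gives x* = 9192/31 and P* = 2096/31.
With the subsidy, sellers receive Ps = Pb + 18 for each unit, where Pb is the price buyers pay.
On the curves, Pb = 1472/13 - (2/13)x and Ps = 104/3 + (1/9)x; the wedge Ps − Pb = 18 gives 104/3 + (1/9)x − (1472/13 - (2/13)x) = 18, so x' = 11298/31.
Then Pb = 1472/13 − (2/13)·(11298/31) = 1772/31 and Ps = 104/3 + (1/9)·(11298/31) = 2330/31.
The subsidy expands output by 11298/31 − 9192/31 = 2106/31 past the efficient level; on those units the gap between marginal cost and willingness to pay runs from 0 up to 18.
DWL = ½ × 18 × 2106/31 = 18954/31.

Deadweight loss = 18954/31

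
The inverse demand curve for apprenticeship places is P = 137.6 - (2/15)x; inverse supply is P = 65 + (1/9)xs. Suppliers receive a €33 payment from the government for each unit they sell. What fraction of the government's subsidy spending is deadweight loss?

DWL / government spending = 0.15625

Pre-subsidy: 137.6 - (2/15)x = 65 + (1/9)x gives x* = 297 and P* = 98.
With the subsidy, sellers receive Ps = Pb + 33 for each unit, where Pb is the price buyers pay.
On the curves, Pb = 137.6 - (2/15)x and Ps = 65 + (1/9)x; the wedge Ps − Pb = 33 gives 65 + (1/9)x − (137.6 - (2/15)x) = 33, so x' = 432.
Then Pb = 137.6 − (2/15)·432 = 80 and Ps = 65 + (1/9)·432 = 113.
ΔCS = ½(297 + 432)(98 − 80) = 6561; ΔPS = ½(297 + 432)(113 − 98) = 5467.5.
Government spending = 33 × 432 = 14256.
DWL = ½ × 33 × (432 − 297) = 2227.5; fraction = 2227.5 / 14256 = 0.15625.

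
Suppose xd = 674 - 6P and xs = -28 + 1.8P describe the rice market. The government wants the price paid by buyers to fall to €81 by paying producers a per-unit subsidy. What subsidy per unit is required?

At a buyer price of 81, quantity demanded is 674 − 6·81 = 188.
Sellers supply 188 only when they receive Ps with -28 + 1.8·Ps = 188, i.e. Ps = 120.
s = Ps − Pb = 120 − 81 = 39.

Required subsidy s = €39 per unit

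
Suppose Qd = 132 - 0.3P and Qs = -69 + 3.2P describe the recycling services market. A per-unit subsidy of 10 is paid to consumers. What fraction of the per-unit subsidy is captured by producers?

Pre-subsidy: 132 - 0.3P = -69 + 3.2P gives P* = 402/7, Q* = 4017/35.
With the rebate, buyers effectively pay Pb = Ps − 10, where Ps is the price sellers receive.
Demand in terms of Ps becomes Qd = 132 − 0.3(Ps − 10) = 135 - 0.3Ps. Setting this equal to supply: 135 - 0.3Ps = -69 + 3.2Ps, so Ps = 408/7.
Buyers pay Pb = 408/7 − 10 = 338/7; Q' = -69 + 3.2·(408/7) = 4113/35.
Buyers' price falls by P* − Pb = 402/7 − 338/7 = 64/7; sellers' price rises by Ps − P* = 408/7 − 402/7 = 6/7.
So producers capture (6/7)/10 = 3/35 of each unit of subsidy.

Producer share = 3/35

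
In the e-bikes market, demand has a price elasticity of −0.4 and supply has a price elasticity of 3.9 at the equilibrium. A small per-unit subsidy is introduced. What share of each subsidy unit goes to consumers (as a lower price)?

Consumer share = 39/43

For a small subsidy around the equilibrium, the benefit split depends on the relative slopes, which at a point are proportional to the elasticities.
Buyer share = εs/(εs + |εd|) = 3.9/(3.9 + 0.4) = 39/43; seller share = |εd|/(εs + |εd|) = 4/43.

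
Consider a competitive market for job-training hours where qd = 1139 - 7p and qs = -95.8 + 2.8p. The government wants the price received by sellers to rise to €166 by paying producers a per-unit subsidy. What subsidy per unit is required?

Required subsidy s = €56 per unit

At a seller price of 166, quantity supplied is -95.8 + 2.8·166 = 369.
Buyers absorb 369 only when they pay pb with 1139 − 7·pb = 369, i.e. pb = 110.
s = ps − pb = 166 − 110 = 56.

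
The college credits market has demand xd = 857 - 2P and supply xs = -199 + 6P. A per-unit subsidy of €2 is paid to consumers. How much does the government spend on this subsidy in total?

Pre-subsidy: 857 - 2P = -199 + 6P gives P* = 132, x* = 593.
With the rebate, buyers effectively pay Pb = Ps − 2, where Ps is the price sellers receive.
Demand in terms of Ps becomes xd = 857 − 2(Ps − 2) = 861 - 2Ps. Setting this equal to supply: 861 - 2Ps = -199 + 6Ps, so Ps = 132.5.
Buyers pay Pb = 132.5 − 2 = 130.5; x' = -199 + 6·132.5 = 596.
Government outlay = subsidy × quantity = 2 × 596 = 1192.

Government cost = €1192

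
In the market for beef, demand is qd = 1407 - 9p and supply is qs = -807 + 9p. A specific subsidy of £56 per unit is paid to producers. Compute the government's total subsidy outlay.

Government cost = £30912

Pre-subsidy: 1407 - 9p = -807 + 9p gives p* = 123, q* = 300.
With the subsidy, sellers receive ps = pb + 56 for each unit, where pb is the price buyers pay.
Supply in terms of pb becomes qs = -807 + 9(pb + 56) = -303 + 9pb. Setting this equal to demand: 1407 - 9pb = -303 + 9pb, so pb = 95.
Sellers receive ps = 95 + 56 = 151; q' = 1407 − 9·95 = 552.
Government outlay = subsidy × quantity = 56 × 552 = 30912.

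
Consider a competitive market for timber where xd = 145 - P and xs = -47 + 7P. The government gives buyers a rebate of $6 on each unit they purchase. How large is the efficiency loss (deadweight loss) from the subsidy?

Pre-subsidy: 145 - P = -47 + 7P gives P* = 24, x* = 121.
With the rebate, buyers effectively pay Pb = Ps − 6, where Ps is the price sellers receive.
Demand in terms of Ps becomes xd = 145 − 1(Ps − 6) = 151 - Ps. Setting this equal to supply: 151 - Ps = -47 + 7Ps, so Ps = 24.75.
Buyers pay Pb = 24.75 − 6 = 18.75; x' = -47 + 7·24.75 = 126.25.
The subsidy expands output by 126.25 − 121 = 5.25 past the efficient level; on those units the gap between marginal cost and willingness to pay runs from 0 up to 6.
DWL = ½ × 6 × 5.25 = 15.75.

Deadweight loss = $15.75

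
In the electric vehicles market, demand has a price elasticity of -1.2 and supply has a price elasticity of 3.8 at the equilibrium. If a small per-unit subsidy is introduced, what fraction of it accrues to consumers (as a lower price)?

Consumer share = 0.76

For a small subsidy around the equilibrium, the benefit split depends on the relative slopes, which at a point are proportional to the elasticities.
Buyer share = εs/(εs + |εd|) = 3.8/(3.8 + 1.2) = 0.76; seller share = |εd|/(εs + |εd|) = 0.24.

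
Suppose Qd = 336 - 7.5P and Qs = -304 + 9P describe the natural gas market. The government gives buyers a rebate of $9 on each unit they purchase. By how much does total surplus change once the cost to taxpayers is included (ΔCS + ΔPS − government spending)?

Net change in total surplus = -3645/22

Pre-subsidy: 336 - 7.5P = -304 + 9P gives P* = 1280/33, Q* = 496/11.
With the rebate, buyers effectively pay Pb = Ps − 9, where Ps is the price sellers receive.
Demand in terms of Ps becomes Qd = 336 − 7.5(Ps − 9) = 403.5 - 7.5Ps. Setting this equal to supply: 403.5 - 7.5Ps = -304 + 9Ps, so Ps = 1415/33.
Buyers pay Pb = 1415/33 − 9 = 1118/33; Q' = -304 + 9·(1415/33) = 901/11.
ΔCS = ½(496/11 + 901/11)(1280/33 − 1118/33) = 3429/11; ΔPS = ½(496/11 + 901/11)(1415/33 − 1280/33) = 5715/22.
Government spending = 9 × 901/11 = 8109/11.
Net change = 3429/11 + 5715/22 − 8109/11 = -3645/22. The loss equals the DWL triangle ½·9·405/11.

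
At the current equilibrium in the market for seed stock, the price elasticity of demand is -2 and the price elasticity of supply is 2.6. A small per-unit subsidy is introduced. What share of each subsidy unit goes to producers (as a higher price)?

For a small subsidy around the equilibrium, the benefit split depends on the relative slopes, which at a point are proportional to the elasticities.
Buyer share = εs/(εs + |εd|) = 2.6/(2.6 + 2) = 13/23; seller share = |εd|/(εs + |εd|) = 10/23.
So producers capture 10/23 of the subsidy.

Producer share = 10/23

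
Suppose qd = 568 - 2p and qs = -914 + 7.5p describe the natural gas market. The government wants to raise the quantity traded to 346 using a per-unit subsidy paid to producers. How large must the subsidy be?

Required subsidy s = 57 per unit

At q = 346, invert demand for the buyer price: pb = (568 − 346)/2 = 111; invert supply for the seller price: ps = (346 − (-914))/7.5 = 168.
The subsidy must fill the gap: s = ps − pb = 168 − 111 = 57.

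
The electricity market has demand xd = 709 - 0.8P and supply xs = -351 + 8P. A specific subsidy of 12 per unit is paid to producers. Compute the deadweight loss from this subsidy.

Pre-subsidy: 709 - 0.8P = -351 + 8P gives P* = 1325/11, x* = 6739/11.
With the subsidy, sellers receive Ps = Pb + 12 for each unit, where Pb is the price buyers pay.
Supply in terms of Pb becomes xs = -351 + 8(Pb + 12) = -255 + 8Pb. Setting this equal to demand: 709 - 0.8Pb = -255 + 8Pb, so Pb = 1205/11.
Sellers receive Ps = 1205/11 + 12 = 1337/11; x' = 709 − 0.8·(1205/11) = 6835/11.
The subsidy expands output by 6835/11 − 6739/11 = 96/11 past the efficient level; on those units the gap between marginal cost and willingness to pay runs from 0 up to 12.
DWL = ½ × 12 × 96/11 = 576/11.

Deadweight loss = 576/11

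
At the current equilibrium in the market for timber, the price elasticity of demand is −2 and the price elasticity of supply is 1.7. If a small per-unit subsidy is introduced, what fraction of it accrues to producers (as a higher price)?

Producer share = 20/37

For a small subsidy around the equilibrium, the benefit split depends on the relative slopes, which at a point are proportional to the elasticities.
Buyer share = εs/(εs + |εd|) = 1.7/(1.7 + 2) = 17/37; seller share = |εd|/(εs + |εd|) = 20/37.
So producers capture 20/37 of the subsidy.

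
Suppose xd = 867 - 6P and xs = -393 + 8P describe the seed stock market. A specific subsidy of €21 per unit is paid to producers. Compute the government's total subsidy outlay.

Pre-subsidy: 867 - 6P = -393 + 8P gives P* = 90, x* = 327.
With the subsidy, sellers receive Ps = Pb + 21 for each unit, where Pb is the price buyers pay.
Supply in terms of Pb becomes xs = -393 + 8(Pb + 21) = -225 + 8Pb. Setting this equal to demand: 867 - 6Pb = -225 + 8Pb, so Pb = 78.
Sellers receive Ps = 78 + 21 = 99; x' = 867 − 6·78 = 399.
Government outlay = subsidy × quantity = 21 × 399 = 8379.

Government cost = €8379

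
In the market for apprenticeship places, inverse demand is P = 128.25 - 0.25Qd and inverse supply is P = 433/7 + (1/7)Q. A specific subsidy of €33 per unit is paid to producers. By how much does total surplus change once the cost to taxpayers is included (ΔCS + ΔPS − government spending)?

Net change in total surplus = -€1386

Pre-subsidy: 128.25 - 0.25Q = 433/7 + (1/7)Q gives Q* = 169 and P* = 86.
With the subsidy, sellers receive Ps = Pb + 33 for each unit, where Pb is the price buyers pay.
On the curves, Pb = 128.25 - 0.25Q and Ps = 433/7 + (1/7)Q; the wedge Ps − Pb = 33 gives 433/7 + (1/7)Q − (128.25 - 0.25Q) = 33, so Q' = 253.
Then Pb = 128.25 − 0.25·253 = 65 and Ps = 433/7 + (1/7)·253 = 98.
ΔCS = ½(169 + 253)(86 − 65) = 4431; ΔPS = ½(169 + 253)(98 − 86) = 2532.
Government spending = 33 × 253 = 8349.
Net change = 4431 + 2532 − 8349 = -1386. The loss equals the DWL triangle ½·33·84.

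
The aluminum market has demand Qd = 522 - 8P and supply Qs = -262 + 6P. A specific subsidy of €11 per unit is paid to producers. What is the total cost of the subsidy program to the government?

Government cost = 8602/7

Pre-subsidy: 522 - 8P = -262 + 6P gives P* = 56, Q* = 74.
With the subsidy, sellers receive Ps = Pb + 11 for each unit, where Pb is the price buyers pay.
Supply in terms of Pb becomes Qs = -262 + 6(Pb + 11) = -196 + 6Pb. Setting this equal to demand: 522 - 8Pb = -196 + 6Pb, so Pb = 359/7.
Sellers receive Ps = 359/7 + 11 = 436/7; Q' = 522 − 8·(359/7) = 782/7.
Government outlay = subsidy × quantity = 11 × 782/7 = 8602/7.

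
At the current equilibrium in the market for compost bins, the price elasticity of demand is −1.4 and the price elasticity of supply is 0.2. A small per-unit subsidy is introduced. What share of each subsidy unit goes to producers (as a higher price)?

Producer share = 0.875

For a small subsidy around the equilibrium, the benefit split depends on the relative slopes, which at a point are proportional to the elasticities.
Buyer share = εs/(εs + |εd|) = 0.2/(0.2 + 1.4) = 0.125; seller share = |εd|/(εs + |εd|) = 0.875.
So producers capture 0.875 of the subsidy.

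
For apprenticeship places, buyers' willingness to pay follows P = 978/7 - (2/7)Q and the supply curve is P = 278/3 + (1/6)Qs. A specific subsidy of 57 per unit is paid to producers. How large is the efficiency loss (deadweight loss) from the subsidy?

Deadweight loss = 3591

Pre-subsidy: 978/7 - (2/7)Q = 278/3 + (1/6)Q gives Q* = 104 and P* = 110.
With the subsidy, sellers receive Ps = Pb + 57 for each unit, where Pb is the price buyers pay.
On the curves, Pb = 978/7 - (2/7)Q and Ps = 278/3 + (1/6)Q; the wedge Ps − Pb = 57 gives 278/3 + (1/6)Q − (978/7 - (2/7)Q) = 57, so Q' = 230.
Then Pb = 978/7 − (2/7)·230 = 74 and Ps = 278/3 + (1/6)·230 = 131.
The subsidy expands output by 230 − 104 = 126 past the efficient level; on those units the gap between marginal cost and willingness to pay runs from 0 up to 57.
DWL = ½ × 57 × 126 = 3591.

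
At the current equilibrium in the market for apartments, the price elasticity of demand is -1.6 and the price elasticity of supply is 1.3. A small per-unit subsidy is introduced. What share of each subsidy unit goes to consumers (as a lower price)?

For a small subsidy around the equilibrium, the benefit split depends on the relative slopes, which at a point are proportional to the elasticities.
Buyer share = εs/(εs + |εd|) = 1.3/(1.3 + 1.6) = 13/29; seller share = |εd|/(εs + |εd|) = 16/29.

Consumer share = 13/29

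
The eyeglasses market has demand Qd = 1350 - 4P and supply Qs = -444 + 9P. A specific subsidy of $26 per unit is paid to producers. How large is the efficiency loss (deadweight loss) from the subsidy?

Pre-subsidy: 1350 - 4P = -444 + 9P gives P* = 138, Q* = 798.
With the subsidy, sellers receive Ps = Pb + 26 for each unit, where Pb is the price buyers pay.
Supply in terms of Pb becomes Qs = -444 + 9(Pb + 26) = -210 + 9Pb. Setting this equal to demand: 1350 - 4Pb = -210 + 9Pb, so Pb = 120.
Sellers receive Ps = 120 + 26 = 146; Q' = 1350 − 4·120 = 870.
The subsidy expands output by 870 − 798 = 72 past the efficient level; on those units the gap between marginal cost and willingness to pay runs from 0 up to 26.
DWL = ½ × 26 × 72 = 936.

Deadweight loss = $936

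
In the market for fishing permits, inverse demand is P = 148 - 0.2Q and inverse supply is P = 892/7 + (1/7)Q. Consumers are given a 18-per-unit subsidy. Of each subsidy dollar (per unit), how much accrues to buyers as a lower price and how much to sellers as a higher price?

Pre-subsidy: 148 - 0.2Q = 892/7 + (1/7)Q gives Q* = 60 and P* = 136.
With the rebate, buyers effectively pay Pb = Ps − 18, where Ps is the price sellers receive.
On the curves, Pb = 148 - 0.2Q and Ps = 892/7 + (1/7)Q; the wedge Ps − Pb = 18 gives 892/7 + (1/7)Q − (148 - 0.2Q) = 18, so Q' = 112.5.
Then Pb = 148 − 0.2·112.5 = 125.5 and Ps = 892/7 + (1/7)·112.5 = 143.5.
Buyers' price falls by P* − Pb = 136 − 125.5 = 10.5; sellers' price rises by Ps − P* = 143.5 − 136 = 7.5.

Buyers gain 10.5 per unit; sellers gain 7.5 per unit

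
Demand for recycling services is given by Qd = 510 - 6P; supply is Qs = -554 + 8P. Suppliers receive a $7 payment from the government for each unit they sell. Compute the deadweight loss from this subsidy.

Deadweight loss = $84

Pre-subsidy: 510 - 6P = -554 + 8P gives P* = 76, Q* = 54.
With the subsidy, sellers receive Ps = Pb + 7 for each unit, where Pb is the price buyers pay.
Supply in terms of Pb becomes Qs = -554 + 8(Pb + 7) = -498 + 8Pb. Setting this equal to demand: 510 - 6Pb = -498 + 8Pb, so Pb = 72.
Sellers receive Ps = 72 + 7 = 79; Q' = 510 − 6·72 = 78.
The subsidy expands output by 78 − 54 = 24 past the efficient level; on those units the gap between marginal cost and willingness to pay runs from 0 up to 7.
DWL = ½ × 7 × 24 = 84.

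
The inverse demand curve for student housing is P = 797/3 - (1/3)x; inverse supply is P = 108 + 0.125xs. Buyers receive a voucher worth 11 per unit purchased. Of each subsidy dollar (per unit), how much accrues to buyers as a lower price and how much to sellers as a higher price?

Pre-subsidy: 797/3 - (1/3)x = 108 + 0.125x gives x* = 344 and P* = 151.
With the rebate, buyers effectively pay Pb = Ps − 11, where Ps is the price sellers receive.
On the curves, Pb = 797/3 - (1/3)x and Ps = 108 + 0.125x; the wedge Ps − Pb = 11 gives 108 + 0.125x − (797/3 - (1/3)x) = 11, so x' = 368.
Then Pb = 797/3 − (1/3)·368 = 143 and Ps = 108 + 0.125·368 = 154.
Buyers' price falls by P* − Pb = 151 − 143 = 8; sellers' price rises by Ps − P* = 154 − 151 = 3.

Buyers gain 8 per unit; sellers gain 3 per unit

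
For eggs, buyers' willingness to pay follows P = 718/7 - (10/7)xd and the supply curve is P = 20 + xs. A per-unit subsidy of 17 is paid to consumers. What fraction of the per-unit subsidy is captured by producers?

Producer share = 7/17

Pre-subsidy: 718/7 - (10/7)x = 20 + x gives x* = 34 and P* = 54.
With the rebate, buyers effectively pay Pb = Ps − 17, where Ps is the price sellers receive.
On the curves, Pb = 718/7 - (10/7)x and Ps = 20 + x; the wedge Ps − Pb = 17 gives 20 + x − (718/7 - (10/7)x) = 17, so x' = 41.
Then Pb = 718/7 − (10/7)·41 = 44 and Ps = 20 + 1·41 = 61.
Buyers' price falls by P* − Pb = 54 − 44 = 10; sellers' price rises by Ps − P* = 61 − 54 = 7.
So producers capture 7/17 = 7/17 of each unit of subsidy.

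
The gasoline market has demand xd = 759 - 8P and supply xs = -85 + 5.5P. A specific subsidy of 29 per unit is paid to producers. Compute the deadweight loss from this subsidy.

Pre-subsidy: 759 - 8P = -85 + 5.5P gives P* = 1688/27, x* = 6989/27.
With the subsidy, sellers receive Ps = Pb + 29 for each unit, where Pb is the price buyers pay.
Supply in terms of Pb becomes xs = -85 + 5.5(Pb + 29) = 74.5 + 5.5Pb. Setting this equal to demand: 759 - 8Pb = 74.5 + 5.5Pb, so Pb = 1369/27.
Sellers receive Ps = 1369/27 + 29 = 2152/27; x' = 759 − 8·(1369/27) = 9541/27.
The subsidy expands output by 9541/27 − 6989/27 = 2552/27 past the efficient level; on those units the gap between marginal cost and willingness to pay runs from 0 up to 29.
DWL = ½ × 29 × 2552/27 = 37004/27.

Deadweight loss = 37004/27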